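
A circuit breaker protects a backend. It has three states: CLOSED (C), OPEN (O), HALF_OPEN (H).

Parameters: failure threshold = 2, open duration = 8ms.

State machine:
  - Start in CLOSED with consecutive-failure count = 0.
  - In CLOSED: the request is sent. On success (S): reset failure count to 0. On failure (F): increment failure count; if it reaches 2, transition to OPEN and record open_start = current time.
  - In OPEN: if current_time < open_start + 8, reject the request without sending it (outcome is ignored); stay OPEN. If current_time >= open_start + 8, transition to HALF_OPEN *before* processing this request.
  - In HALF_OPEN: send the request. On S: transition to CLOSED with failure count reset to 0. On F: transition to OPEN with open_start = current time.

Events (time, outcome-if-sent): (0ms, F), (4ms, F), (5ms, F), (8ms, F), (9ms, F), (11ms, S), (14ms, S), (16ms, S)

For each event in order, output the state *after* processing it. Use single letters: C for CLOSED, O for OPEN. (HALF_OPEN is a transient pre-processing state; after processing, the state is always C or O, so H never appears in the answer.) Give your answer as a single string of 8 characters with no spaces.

State after each event:
  event#1 t=0ms outcome=F: state=CLOSED
  event#2 t=4ms outcome=F: state=OPEN
  event#3 t=5ms outcome=F: state=OPEN
  event#4 t=8ms outcome=F: state=OPEN
  event#5 t=9ms outcome=F: state=OPEN
  event#6 t=11ms outcome=S: state=OPEN
  event#7 t=14ms outcome=S: state=CLOSED
  event#8 t=16ms outcome=S: state=CLOSED

Answer: COOOOOCC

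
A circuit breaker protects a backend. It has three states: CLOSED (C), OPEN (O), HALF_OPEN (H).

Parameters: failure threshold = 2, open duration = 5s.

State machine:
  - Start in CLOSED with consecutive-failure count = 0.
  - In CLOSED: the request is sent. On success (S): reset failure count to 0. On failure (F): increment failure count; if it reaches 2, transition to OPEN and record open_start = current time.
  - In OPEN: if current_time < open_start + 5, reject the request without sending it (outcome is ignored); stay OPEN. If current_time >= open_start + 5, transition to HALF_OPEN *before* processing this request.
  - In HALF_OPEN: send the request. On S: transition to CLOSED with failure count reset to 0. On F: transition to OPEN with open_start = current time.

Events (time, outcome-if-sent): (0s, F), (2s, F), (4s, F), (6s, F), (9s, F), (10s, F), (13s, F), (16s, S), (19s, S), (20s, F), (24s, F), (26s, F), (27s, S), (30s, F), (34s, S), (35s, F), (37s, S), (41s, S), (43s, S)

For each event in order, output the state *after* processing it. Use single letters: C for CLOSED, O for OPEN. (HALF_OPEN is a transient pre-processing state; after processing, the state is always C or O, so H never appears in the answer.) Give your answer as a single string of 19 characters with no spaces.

Answer: COOOOOOCCCOOOOOOOCC

Derivation:
State after each event:
  event#1 t=0s outcome=F: state=CLOSED
  event#2 t=2s outcome=F: state=OPEN
  event#3 t=4s outcome=F: state=OPEN
  event#4 t=6s outcome=F: state=OPEN
  event#5 t=9s outcome=F: state=OPEN
  event#6 t=10s outcome=F: state=OPEN
  event#7 t=13s outcome=F: state=OPEN
  event#8 t=16s outcome=S: state=CLOSED
  event#9 t=19s outcome=S: state=CLOSED
  event#10 t=20s outcome=F: state=CLOSED
  event#11 t=24s outcome=F: state=OPEN
  event#12 t=26s outcome=F: state=OPEN
  event#13 t=27s outcome=S: state=OPEN
  event#14 t=30s outcome=F: state=OPEN
  event#15 t=34s outcome=S: state=OPEN
  event#16 t=35s outcome=F: state=OPEN
  event#17 t=37s outcome=S: state=OPEN
  event#18 t=41s outcome=S: state=CLOSED
  event#19 t=43s outcome=S: state=CLOSED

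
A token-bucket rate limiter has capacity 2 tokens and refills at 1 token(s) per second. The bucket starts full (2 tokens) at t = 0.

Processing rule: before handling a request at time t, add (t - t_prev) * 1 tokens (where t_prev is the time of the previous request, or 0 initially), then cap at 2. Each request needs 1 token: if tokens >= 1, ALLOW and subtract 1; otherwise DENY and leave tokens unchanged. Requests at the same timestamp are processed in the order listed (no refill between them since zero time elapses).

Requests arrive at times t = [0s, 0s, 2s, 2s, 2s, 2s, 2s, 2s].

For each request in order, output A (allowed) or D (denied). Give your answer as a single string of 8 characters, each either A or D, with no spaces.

Answer: AAAADDDD

Derivation:
Simulating step by step:
  req#1 t=0s: ALLOW
  req#2 t=0s: ALLOW
  req#3 t=2s: ALLOW
  req#4 t=2s: ALLOW
  req#5 t=2s: DENY
  req#6 t=2s: DENY
  req#7 t=2s: DENY
  req#8 t=2s: DENY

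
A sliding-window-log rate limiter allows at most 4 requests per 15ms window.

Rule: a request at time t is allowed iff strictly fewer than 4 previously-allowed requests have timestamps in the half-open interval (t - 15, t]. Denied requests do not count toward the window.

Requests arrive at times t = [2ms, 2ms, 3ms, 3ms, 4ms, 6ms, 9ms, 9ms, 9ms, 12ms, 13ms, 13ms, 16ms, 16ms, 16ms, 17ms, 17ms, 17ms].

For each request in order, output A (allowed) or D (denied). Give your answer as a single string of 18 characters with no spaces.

Tracking allowed requests in the window:
  req#1 t=2ms: ALLOW
  req#2 t=2ms: ALLOW
  req#3 t=3ms: ALLOW
  req#4 t=3ms: ALLOW
  req#5 t=4ms: DENY
  req#6 t=6ms: DENY
  req#7 t=9ms: DENY
  req#8 t=9ms: DENY
  req#9 t=9ms: DENY
  req#10 t=12ms: DENY
  req#11 t=13ms: DENY
  req#12 t=13ms: DENY
  req#13 t=16ms: DENY
  req#14 t=16ms: DENY
  req#15 t=16ms: DENY
  req#16 t=17ms: ALLOW
  req#17 t=17ms: ALLOW
  req#18 t=17ms: DENY

Answer: AAAADDDDDDDDDDDAAD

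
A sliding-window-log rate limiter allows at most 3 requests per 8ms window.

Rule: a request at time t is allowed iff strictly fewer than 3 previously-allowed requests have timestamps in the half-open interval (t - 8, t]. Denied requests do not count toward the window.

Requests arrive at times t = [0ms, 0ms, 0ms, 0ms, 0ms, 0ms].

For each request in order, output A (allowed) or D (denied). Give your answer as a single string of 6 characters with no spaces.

Tracking allowed requests in the window:
  req#1 t=0ms: ALLOW
  req#2 t=0ms: ALLOW
  req#3 t=0ms: ALLOW
  req#4 t=0ms: DENY
  req#5 t=0ms: DENY
  req#6 t=0ms: DENY

Answer: AAADDD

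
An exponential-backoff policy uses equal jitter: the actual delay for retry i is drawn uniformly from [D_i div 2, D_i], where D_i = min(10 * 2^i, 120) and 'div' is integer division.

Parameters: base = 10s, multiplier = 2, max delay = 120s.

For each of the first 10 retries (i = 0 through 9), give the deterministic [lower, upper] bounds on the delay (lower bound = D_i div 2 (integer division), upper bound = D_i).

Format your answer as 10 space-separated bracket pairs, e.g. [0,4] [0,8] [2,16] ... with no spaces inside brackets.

Answer: [5,10] [10,20] [20,40] [40,80] [60,120] [60,120] [60,120] [60,120] [60,120] [60,120]

Derivation:
Computing bounds per retry:
  i=0: D_i=min(10*2^0,120)=10, bounds=[5,10]
  i=1: D_i=min(10*2^1,120)=20, bounds=[10,20]
  i=2: D_i=min(10*2^2,120)=40, bounds=[20,40]
  i=3: D_i=min(10*2^3,120)=80, bounds=[40,80]
  i=4: D_i=min(10*2^4,120)=120, bounds=[60,120]
  i=5: D_i=min(10*2^5,120)=120, bounds=[60,120]
  i=6: D_i=min(10*2^6,120)=120, bounds=[60,120]
  i=7: D_i=min(10*2^7,120)=120, bounds=[60,120]
  i=8: D_i=min(10*2^8,120)=120, bounds=[60,120]
  i=9: D_i=min(10*2^9,120)=120, bounds=[60,120]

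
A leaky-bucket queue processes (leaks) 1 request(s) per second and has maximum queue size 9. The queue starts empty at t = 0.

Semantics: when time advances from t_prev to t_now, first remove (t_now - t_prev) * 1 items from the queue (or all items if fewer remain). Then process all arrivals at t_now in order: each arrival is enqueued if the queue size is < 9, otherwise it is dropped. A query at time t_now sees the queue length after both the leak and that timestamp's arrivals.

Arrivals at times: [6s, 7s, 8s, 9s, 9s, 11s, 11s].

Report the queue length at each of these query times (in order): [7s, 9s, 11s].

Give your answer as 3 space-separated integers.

Queue lengths at query times:
  query t=7s: backlog = 1
  query t=9s: backlog = 2
  query t=11s: backlog = 2

Answer: 1 2 2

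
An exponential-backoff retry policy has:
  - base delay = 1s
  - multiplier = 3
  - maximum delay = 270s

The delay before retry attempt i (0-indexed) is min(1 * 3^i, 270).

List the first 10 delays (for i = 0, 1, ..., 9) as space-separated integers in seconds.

Answer: 1 3 9 27 81 243 270 270 270 270

Derivation:
Computing each delay:
  i=0: min(1*3^0, 270) = 1
  i=1: min(1*3^1, 270) = 3
  i=2: min(1*3^2, 270) = 9
  i=3: min(1*3^3, 270) = 27
  i=4: min(1*3^4, 270) = 81
  i=5: min(1*3^5, 270) = 243
  i=6: min(1*3^6, 270) = 270
  i=7: min(1*3^7, 270) = 270
  i=8: min(1*3^8, 270) = 270
  i=9: min(1*3^9, 270) = 270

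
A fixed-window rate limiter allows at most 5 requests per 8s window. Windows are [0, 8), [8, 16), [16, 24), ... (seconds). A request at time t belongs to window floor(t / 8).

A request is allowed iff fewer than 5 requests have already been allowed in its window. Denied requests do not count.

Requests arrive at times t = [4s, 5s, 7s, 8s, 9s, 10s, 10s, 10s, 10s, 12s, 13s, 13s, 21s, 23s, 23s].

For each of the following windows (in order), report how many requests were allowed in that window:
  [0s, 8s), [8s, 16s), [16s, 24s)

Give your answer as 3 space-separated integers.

Answer: 3 5 3

Derivation:
Processing requests:
  req#1 t=4s (window 0): ALLOW
  req#2 t=5s (window 0): ALLOW
  req#3 t=7s (window 0): ALLOW
  req#4 t=8s (window 1): ALLOW
  req#5 t=9s (window 1): ALLOW
  req#6 t=10s (window 1): ALLOW
  req#7 t=10s (window 1): ALLOW
  req#8 t=10s (window 1): ALLOW
  req#9 t=10s (window 1): DENY
  req#10 t=12s (window 1): DENY
  req#11 t=13s (window 1): DENY
  req#12 t=13s (window 1): DENY
  req#13 t=21s (window 2): ALLOW
  req#14 t=23s (window 2): ALLOW
  req#15 t=23s (window 2): ALLOW

Allowed counts by window: 3 5 3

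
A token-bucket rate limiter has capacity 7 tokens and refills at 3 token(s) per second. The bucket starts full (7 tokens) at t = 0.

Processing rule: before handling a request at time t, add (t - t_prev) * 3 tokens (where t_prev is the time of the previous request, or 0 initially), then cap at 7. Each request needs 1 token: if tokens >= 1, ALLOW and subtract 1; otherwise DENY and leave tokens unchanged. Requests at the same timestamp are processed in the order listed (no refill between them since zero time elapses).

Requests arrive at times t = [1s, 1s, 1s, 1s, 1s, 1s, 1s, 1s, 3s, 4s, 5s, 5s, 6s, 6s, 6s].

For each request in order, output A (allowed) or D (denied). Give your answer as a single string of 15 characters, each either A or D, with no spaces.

Simulating step by step:
  req#1 t=1s: ALLOW
  req#2 t=1s: ALLOW
  req#3 t=1s: ALLOW
  req#4 t=1s: ALLOW
  req#5 t=1s: ALLOW
  req#6 t=1s: ALLOW
  req#7 t=1s: ALLOW
  req#8 t=1s: DENY
  req#9 t=3s: ALLOW
  req#10 t=4s: ALLOW
  req#11 t=5s: ALLOW
  req#12 t=5s: ALLOW
  req#13 t=6s: ALLOW
  req#14 t=6s: ALLOW
  req#15 t=6s: ALLOW

Answer: AAAAAAADAAAAAAA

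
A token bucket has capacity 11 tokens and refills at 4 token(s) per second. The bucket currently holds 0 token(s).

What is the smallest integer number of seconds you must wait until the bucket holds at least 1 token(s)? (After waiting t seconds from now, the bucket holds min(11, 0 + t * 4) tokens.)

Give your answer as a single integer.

Need 0 + t * 4 >= 1, so t >= 1/4.
Smallest integer t = ceil(1/4) = 1.

Answer: 1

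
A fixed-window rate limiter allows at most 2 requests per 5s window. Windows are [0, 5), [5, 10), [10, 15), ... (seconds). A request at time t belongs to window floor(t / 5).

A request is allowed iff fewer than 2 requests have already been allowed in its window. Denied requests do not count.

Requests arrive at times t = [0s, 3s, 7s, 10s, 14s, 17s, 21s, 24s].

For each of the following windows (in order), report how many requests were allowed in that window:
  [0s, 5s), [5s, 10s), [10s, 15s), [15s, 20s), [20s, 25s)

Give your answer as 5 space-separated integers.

Answer: 2 1 2 1 2

Derivation:
Processing requests:
  req#1 t=0s (window 0): ALLOW
  req#2 t=3s (window 0): ALLOW
  req#3 t=7s (window 1): ALLOW
  req#4 t=10s (window 2): ALLOW
  req#5 t=14s (window 2): ALLOW
  req#6 t=17s (window 3): ALLOW
  req#7 t=21s (window 4): ALLOW
  req#8 t=24s (window 4): ALLOW

Allowed counts by window: 2 1 2 1 2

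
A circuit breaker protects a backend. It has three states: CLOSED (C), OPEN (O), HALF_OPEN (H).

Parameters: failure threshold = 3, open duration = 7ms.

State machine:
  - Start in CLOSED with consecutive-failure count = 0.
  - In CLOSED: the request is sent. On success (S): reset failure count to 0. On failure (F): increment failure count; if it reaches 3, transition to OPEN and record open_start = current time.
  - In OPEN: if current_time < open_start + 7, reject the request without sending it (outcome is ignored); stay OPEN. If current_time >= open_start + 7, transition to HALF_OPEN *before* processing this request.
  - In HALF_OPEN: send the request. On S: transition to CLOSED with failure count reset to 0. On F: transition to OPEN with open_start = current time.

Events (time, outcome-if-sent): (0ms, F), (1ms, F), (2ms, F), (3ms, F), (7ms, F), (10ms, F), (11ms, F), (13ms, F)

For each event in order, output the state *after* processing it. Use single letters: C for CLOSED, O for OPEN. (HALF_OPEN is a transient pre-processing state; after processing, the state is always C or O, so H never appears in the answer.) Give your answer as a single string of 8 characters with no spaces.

Answer: CCOOOOOO

Derivation:
State after each event:
  event#1 t=0ms outcome=F: state=CLOSED
  event#2 t=1ms outcome=F: state=CLOSED
  event#3 t=2ms outcome=F: state=OPEN
  event#4 t=3ms outcome=F: state=OPEN
  event#5 t=7ms outcome=F: state=OPEN
  event#6 t=10ms outcome=F: state=OPEN
  event#7 t=11ms outcome=F: state=OPEN
  event#8 t=13ms outcome=F: state=OPEN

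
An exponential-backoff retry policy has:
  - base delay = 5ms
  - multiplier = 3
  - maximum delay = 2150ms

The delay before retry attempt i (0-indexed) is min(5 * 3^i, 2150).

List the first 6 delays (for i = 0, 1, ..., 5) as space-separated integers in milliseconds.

Computing each delay:
  i=0: min(5*3^0, 2150) = 5
  i=1: min(5*3^1, 2150) = 15
  i=2: min(5*3^2, 2150) = 45
  i=3: min(5*3^3, 2150) = 135
  i=4: min(5*3^4, 2150) = 405
  i=5: min(5*3^5, 2150) = 1215

Answer: 5 15 45 135 405 1215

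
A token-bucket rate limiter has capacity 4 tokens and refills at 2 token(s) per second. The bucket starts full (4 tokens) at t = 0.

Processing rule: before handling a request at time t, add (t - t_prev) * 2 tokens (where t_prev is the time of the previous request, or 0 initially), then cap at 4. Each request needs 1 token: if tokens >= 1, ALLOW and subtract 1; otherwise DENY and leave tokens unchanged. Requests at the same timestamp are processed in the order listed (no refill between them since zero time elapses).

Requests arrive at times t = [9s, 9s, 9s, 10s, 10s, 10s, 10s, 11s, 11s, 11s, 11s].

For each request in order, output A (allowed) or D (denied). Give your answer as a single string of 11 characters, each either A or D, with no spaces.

Answer: AAAAAADAADD

Derivation:
Simulating step by step:
  req#1 t=9s: ALLOW
  req#2 t=9s: ALLOW
  req#3 t=9s: ALLOW
  req#4 t=10s: ALLOW
  req#5 t=10s: ALLOW
  req#6 t=10s: ALLOW
  req#7 t=10s: DENY
  req#8 t=11s: ALLOW
  req#9 t=11s: ALLOW
  req#10 t=11s: DENY
  req#11 t=11s: DENY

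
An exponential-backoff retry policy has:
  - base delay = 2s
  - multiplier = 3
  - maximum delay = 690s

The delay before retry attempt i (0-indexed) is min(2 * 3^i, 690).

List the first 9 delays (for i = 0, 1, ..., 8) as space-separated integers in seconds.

Answer: 2 6 18 54 162 486 690 690 690

Derivation:
Computing each delay:
  i=0: min(2*3^0, 690) = 2
  i=1: min(2*3^1, 690) = 6
  i=2: min(2*3^2, 690) = 18
  i=3: min(2*3^3, 690) = 54
  i=4: min(2*3^4, 690) = 162
  i=5: min(2*3^5, 690) = 486
  i=6: min(2*3^6, 690) = 690
  i=7: min(2*3^7, 690) = 690
  i=8: min(2*3^8, 690) = 690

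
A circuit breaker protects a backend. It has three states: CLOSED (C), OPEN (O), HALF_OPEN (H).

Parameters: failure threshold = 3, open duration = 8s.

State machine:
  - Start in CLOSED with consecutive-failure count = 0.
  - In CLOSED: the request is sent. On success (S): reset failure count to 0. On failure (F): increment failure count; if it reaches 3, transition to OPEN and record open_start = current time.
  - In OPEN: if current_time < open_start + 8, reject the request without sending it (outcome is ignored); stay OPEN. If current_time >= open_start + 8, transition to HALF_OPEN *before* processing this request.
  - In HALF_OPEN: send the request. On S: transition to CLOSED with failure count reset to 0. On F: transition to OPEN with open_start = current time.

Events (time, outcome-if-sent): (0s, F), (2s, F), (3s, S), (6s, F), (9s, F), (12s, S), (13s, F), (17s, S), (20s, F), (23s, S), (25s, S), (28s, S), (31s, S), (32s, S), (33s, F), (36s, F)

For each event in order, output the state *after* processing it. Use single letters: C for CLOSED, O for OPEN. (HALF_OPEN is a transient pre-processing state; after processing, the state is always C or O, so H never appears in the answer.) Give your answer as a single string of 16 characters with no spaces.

Answer: CCCCCCCCCCCCCCCC

Derivation:
State after each event:
  event#1 t=0s outcome=F: state=CLOSED
  event#2 t=2s outcome=F: state=CLOSED
  event#3 t=3s outcome=S: state=CLOSED
  event#4 t=6s outcome=F: state=CLOSED
  event#5 t=9s outcome=F: state=CLOSED
  event#6 t=12s outcome=S: state=CLOSED
  event#7 t=13s outcome=F: state=CLOSED
  event#8 t=17s outcome=S: state=CLOSED
  event#9 t=20s outcome=F: state=CLOSED
  event#10 t=23s outcome=S: state=CLOSED
  event#11 t=25s outcome=S: state=CLOSED
  event#12 t=28s outcome=S: state=CLOSED
  event#13 t=31s outcome=S: state=CLOSED
  event#14 t=32s outcome=S: state=CLOSED
  event#15 t=33s outcome=F: state=CLOSED
  event#16 t=36s outcome=F: state=CLOSED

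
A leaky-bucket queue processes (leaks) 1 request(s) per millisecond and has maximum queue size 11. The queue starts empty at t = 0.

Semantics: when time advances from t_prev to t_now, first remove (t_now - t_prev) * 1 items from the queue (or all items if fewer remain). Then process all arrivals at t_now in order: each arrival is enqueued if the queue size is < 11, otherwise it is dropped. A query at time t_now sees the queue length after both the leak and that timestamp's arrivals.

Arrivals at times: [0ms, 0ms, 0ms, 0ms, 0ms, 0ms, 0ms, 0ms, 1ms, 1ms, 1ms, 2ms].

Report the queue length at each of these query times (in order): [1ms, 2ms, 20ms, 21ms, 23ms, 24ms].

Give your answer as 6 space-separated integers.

Answer: 10 10 0 0 0 0

Derivation:
Queue lengths at query times:
  query t=1ms: backlog = 10
  query t=2ms: backlog = 10
  query t=20ms: backlog = 0
  query t=21ms: backlog = 0
  query t=23ms: backlog = 0
  query t=24ms: backlog = 0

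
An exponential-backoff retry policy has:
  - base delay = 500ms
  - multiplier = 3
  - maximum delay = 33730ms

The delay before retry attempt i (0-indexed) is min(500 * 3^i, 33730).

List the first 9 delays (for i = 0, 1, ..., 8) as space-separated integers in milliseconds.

Answer: 500 1500 4500 13500 33730 33730 33730 33730 33730

Derivation:
Computing each delay:
  i=0: min(500*3^0, 33730) = 500
  i=1: min(500*3^1, 33730) = 1500
  i=2: min(500*3^2, 33730) = 4500
  i=3: min(500*3^3, 33730) = 13500
  i=4: min(500*3^4, 33730) = 33730
  i=5: min(500*3^5, 33730) = 33730
  i=6: min(500*3^6, 33730) = 33730
  i=7: min(500*3^7, 33730) = 33730
  i=8: min(500*3^8, 33730) = 33730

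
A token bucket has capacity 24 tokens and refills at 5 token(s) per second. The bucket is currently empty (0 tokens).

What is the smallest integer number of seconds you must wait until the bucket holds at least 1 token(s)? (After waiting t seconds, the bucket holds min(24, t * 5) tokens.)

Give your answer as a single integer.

Answer: 1

Derivation:
Need t * 5 >= 1, so t >= 1/5.
Smallest integer t = ceil(1/5) = 1.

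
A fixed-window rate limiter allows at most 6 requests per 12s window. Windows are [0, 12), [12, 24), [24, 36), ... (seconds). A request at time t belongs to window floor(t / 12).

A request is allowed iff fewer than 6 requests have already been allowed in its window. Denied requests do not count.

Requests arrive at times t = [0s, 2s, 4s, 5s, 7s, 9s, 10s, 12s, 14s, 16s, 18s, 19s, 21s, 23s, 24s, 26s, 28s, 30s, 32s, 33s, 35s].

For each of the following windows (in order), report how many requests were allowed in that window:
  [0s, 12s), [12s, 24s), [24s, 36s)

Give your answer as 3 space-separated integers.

Answer: 6 6 6

Derivation:
Processing requests:
  req#1 t=0s (window 0): ALLOW
  req#2 t=2s (window 0): ALLOW
  req#3 t=4s (window 0): ALLOW
  req#4 t=5s (window 0): ALLOW
  req#5 t=7s (window 0): ALLOW
  req#6 t=9s (window 0): ALLOW
  req#7 t=10s (window 0): DENY
  req#8 t=12s (window 1): ALLOW
  req#9 t=14s (window 1): ALLOW
  req#10 t=16s (window 1): ALLOW
  req#11 t=18s (window 1): ALLOW
  req#12 t=19s (window 1): ALLOW
  req#13 t=21s (window 1): ALLOW
  req#14 t=23s (window 1): DENY
  req#15 t=24s (window 2): ALLOW
  req#16 t=26s (window 2): ALLOW
  req#17 t=28s (window 2): ALLOW
  req#18 t=30s (window 2): ALLOW
  req#19 t=32s (window 2): ALLOW
  req#20 t=33s (window 2): ALLOW
  req#21 t=35s (window 2): DENY

Allowed counts by window: 6 6 6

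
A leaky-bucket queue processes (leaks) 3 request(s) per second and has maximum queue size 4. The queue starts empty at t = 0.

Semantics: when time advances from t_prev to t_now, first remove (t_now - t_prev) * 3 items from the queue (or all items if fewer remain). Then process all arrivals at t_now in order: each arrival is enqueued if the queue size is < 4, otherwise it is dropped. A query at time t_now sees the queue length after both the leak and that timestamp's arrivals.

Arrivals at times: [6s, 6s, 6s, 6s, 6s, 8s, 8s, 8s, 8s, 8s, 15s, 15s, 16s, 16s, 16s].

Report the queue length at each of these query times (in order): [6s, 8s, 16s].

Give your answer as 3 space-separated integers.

Answer: 4 4 3

Derivation:
Queue lengths at query times:
  query t=6s: backlog = 4
  query t=8s: backlog = 4
  query t=16s: backlog = 3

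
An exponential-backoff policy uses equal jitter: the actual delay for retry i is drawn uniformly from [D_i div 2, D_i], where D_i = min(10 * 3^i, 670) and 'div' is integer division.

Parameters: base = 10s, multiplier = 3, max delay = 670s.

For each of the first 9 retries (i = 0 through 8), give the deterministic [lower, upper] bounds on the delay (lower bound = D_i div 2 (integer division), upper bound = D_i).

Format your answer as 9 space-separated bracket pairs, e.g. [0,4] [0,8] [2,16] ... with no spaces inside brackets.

Answer: [5,10] [15,30] [45,90] [135,270] [335,670] [335,670] [335,670] [335,670] [335,670]

Derivation:
Computing bounds per retry:
  i=0: D_i=min(10*3^0,670)=10, bounds=[5,10]
  i=1: D_i=min(10*3^1,670)=30, bounds=[15,30]
  i=2: D_i=min(10*3^2,670)=90, bounds=[45,90]
  i=3: D_i=min(10*3^3,670)=270, bounds=[135,270]
  i=4: D_i=min(10*3^4,670)=670, bounds=[335,670]
  i=5: D_i=min(10*3^5,670)=670, bounds=[335,670]
  i=6: D_i=min(10*3^6,670)=670, bounds=[335,670]
  i=7: D_i=min(10*3^7,670)=670, bounds=[335,670]
  i=8: D_i=min(10*3^8,670)=670, bounds=[335,670]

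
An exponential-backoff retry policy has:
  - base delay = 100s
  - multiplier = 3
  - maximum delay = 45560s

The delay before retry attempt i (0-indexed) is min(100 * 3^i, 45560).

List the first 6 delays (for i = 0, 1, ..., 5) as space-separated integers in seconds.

Answer: 100 300 900 2700 8100 24300

Derivation:
Computing each delay:
  i=0: min(100*3^0, 45560) = 100
  i=1: min(100*3^1, 45560) = 300
  i=2: min(100*3^2, 45560) = 900
  i=3: min(100*3^3, 45560) = 2700
  i=4: min(100*3^4, 45560) = 8100
  i=5: min(100*3^5, 45560) = 24300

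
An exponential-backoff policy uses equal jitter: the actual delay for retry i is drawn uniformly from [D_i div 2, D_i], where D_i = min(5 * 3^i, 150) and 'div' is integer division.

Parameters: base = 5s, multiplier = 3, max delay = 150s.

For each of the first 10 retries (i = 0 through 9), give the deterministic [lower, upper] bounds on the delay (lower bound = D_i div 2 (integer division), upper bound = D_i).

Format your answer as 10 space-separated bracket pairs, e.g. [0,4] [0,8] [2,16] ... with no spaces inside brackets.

Answer: [2,5] [7,15] [22,45] [67,135] [75,150] [75,150] [75,150] [75,150] [75,150] [75,150]

Derivation:
Computing bounds per retry:
  i=0: D_i=min(5*3^0,150)=5, bounds=[2,5]
  i=1: D_i=min(5*3^1,150)=15, bounds=[7,15]
  i=2: D_i=min(5*3^2,150)=45, bounds=[22,45]
  i=3: D_i=min(5*3^3,150)=135, bounds=[67,135]
  i=4: D_i=min(5*3^4,150)=150, bounds=[75,150]
  i=5: D_i=min(5*3^5,150)=150, bounds=[75,150]
  i=6: D_i=min(5*3^6,150)=150, bounds=[75,150]
  i=7: D_i=min(5*3^7,150)=150, bounds=[75,150]
  i=8: D_i=min(5*3^8,150)=150, bounds=[75,150]
  i=9: D_i=min(5*3^9,150)=150, bounds=[75,150]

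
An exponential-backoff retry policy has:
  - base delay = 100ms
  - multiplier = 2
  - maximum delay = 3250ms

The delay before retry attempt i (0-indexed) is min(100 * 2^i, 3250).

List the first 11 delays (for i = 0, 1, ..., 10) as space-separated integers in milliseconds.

Answer: 100 200 400 800 1600 3200 3250 3250 3250 3250 3250

Derivation:
Computing each delay:
  i=0: min(100*2^0, 3250) = 100
  i=1: min(100*2^1, 3250) = 200
  i=2: min(100*2^2, 3250) = 400
  i=3: min(100*2^3, 3250) = 800
  i=4: min(100*2^4, 3250) = 1600
  i=5: min(100*2^5, 3250) = 3200
  i=6: min(100*2^6, 3250) = 3250
  i=7: min(100*2^7, 3250) = 3250
  i=8: min(100*2^8, 3250) = 3250
  i=9: min(100*2^9, 3250) = 3250
  i=10: min(100*2^10, 3250) = 3250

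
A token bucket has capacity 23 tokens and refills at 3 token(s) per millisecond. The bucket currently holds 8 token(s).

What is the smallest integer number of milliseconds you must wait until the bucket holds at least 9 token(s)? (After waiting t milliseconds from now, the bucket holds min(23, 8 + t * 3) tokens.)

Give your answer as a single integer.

Need 8 + t * 3 >= 9, so t >= 1/3.
Smallest integer t = ceil(1/3) = 1.

Answer: 1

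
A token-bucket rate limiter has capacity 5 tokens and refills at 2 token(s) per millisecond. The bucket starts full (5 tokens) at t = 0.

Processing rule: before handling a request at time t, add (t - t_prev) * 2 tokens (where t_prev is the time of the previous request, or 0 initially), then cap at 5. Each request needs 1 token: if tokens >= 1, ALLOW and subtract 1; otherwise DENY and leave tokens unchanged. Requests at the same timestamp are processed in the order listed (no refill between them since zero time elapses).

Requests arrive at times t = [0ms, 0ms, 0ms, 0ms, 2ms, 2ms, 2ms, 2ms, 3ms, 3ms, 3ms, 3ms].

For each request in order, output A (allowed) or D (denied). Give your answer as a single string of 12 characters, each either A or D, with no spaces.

Simulating step by step:
  req#1 t=0ms: ALLOW
  req#2 t=0ms: ALLOW
  req#3 t=0ms: ALLOW
  req#4 t=0ms: ALLOW
  req#5 t=2ms: ALLOW
  req#6 t=2ms: ALLOW
  req#7 t=2ms: ALLOW
  req#8 t=2ms: ALLOW
  req#9 t=3ms: ALLOW
  req#10 t=3ms: ALLOW
  req#11 t=3ms: ALLOW
  req#12 t=3ms: DENY

Answer: AAAAAAAAAAAD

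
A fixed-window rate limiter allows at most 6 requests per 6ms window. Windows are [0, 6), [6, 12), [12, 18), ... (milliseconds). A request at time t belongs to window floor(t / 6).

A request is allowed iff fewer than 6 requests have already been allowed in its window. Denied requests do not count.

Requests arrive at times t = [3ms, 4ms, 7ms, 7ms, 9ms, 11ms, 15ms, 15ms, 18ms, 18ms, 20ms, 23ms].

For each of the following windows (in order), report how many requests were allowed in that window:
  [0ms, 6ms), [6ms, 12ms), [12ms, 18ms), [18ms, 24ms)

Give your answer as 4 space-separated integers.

Answer: 2 4 2 4

Derivation:
Processing requests:
  req#1 t=3ms (window 0): ALLOW
  req#2 t=4ms (window 0): ALLOW
  req#3 t=7ms (window 1): ALLOW
  req#4 t=7ms (window 1): ALLOW
  req#5 t=9ms (window 1): ALLOW
  req#6 t=11ms (window 1): ALLOW
  req#7 t=15ms (window 2): ALLOW
  req#8 t=15ms (window 2): ALLOW
  req#9 t=18ms (window 3): ALLOW
  req#10 t=18ms (window 3): ALLOW
  req#11 t=20ms (window 3): ALLOW
  req#12 t=23ms (window 3): ALLOW

Allowed counts by window: 2 4 2 4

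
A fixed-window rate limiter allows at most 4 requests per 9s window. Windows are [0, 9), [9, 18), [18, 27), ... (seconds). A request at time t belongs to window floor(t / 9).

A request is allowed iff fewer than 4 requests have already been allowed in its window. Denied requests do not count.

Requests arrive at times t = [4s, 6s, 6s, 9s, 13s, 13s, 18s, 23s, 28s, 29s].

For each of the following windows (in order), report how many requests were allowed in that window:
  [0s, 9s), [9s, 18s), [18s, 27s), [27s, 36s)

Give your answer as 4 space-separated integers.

Answer: 3 3 2 2

Derivation:
Processing requests:
  req#1 t=4s (window 0): ALLOW
  req#2 t=6s (window 0): ALLOW
  req#3 t=6s (window 0): ALLOW
  req#4 t=9s (window 1): ALLOW
  req#5 t=13s (window 1): ALLOW
  req#6 t=13s (window 1): ALLOW
  req#7 t=18s (window 2): ALLOW
  req#8 t=23s (window 2): ALLOW
  req#9 t=28s (window 3): ALLOW
  req#10 t=29s (window 3): ALLOW

Allowed counts by window: 3 3 2 2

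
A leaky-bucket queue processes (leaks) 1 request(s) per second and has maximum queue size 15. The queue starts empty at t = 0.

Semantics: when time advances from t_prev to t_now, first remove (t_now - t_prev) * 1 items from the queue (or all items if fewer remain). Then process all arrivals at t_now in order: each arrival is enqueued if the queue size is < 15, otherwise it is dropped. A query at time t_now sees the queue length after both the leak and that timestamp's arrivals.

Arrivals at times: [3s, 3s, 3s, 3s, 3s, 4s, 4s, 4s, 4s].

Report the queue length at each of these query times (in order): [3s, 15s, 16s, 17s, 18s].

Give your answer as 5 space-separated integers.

Queue lengths at query times:
  query t=3s: backlog = 5
  query t=15s: backlog = 0
  query t=16s: backlog = 0
  query t=17s: backlog = 0
  query t=18s: backlog = 0

Answer: 5 0 0 0 0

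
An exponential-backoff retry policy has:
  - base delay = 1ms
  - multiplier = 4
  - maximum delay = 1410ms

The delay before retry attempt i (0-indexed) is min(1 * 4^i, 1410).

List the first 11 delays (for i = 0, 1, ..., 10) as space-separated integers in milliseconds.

Computing each delay:
  i=0: min(1*4^0, 1410) = 1
  i=1: min(1*4^1, 1410) = 4
  i=2: min(1*4^2, 1410) = 16
  i=3: min(1*4^3, 1410) = 64
  i=4: min(1*4^4, 1410) = 256
  i=5: min(1*4^5, 1410) = 1024
  i=6: min(1*4^6, 1410) = 1410
  i=7: min(1*4^7, 1410) = 1410
  i=8: min(1*4^8, 1410) = 1410
  i=9: min(1*4^9, 1410) = 1410
  i=10: min(1*4^10, 1410) = 1410

Answer: 1 4 16 64 256 1024 1410 1410 1410 1410 1410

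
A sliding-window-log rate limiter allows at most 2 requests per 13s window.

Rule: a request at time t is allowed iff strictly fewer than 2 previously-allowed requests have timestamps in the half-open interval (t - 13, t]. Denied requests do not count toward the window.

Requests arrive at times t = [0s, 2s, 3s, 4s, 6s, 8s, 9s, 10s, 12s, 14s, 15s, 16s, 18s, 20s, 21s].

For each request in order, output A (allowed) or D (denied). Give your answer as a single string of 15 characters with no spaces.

Tracking allowed requests in the window:
  req#1 t=0s: ALLOW
  req#2 t=2s: ALLOW
  req#3 t=3s: DENY
  req#4 t=4s: DENY
  req#5 t=6s: DENY
  req#6 t=8s: DENY
  req#7 t=9s: DENY
  req#8 t=10s: DENY
  req#9 t=12s: DENY
  req#10 t=14s: ALLOW
  req#11 t=15s: ALLOW
  req#12 t=16s: DENY
  req#13 t=18s: DENY
  req#14 t=20s: DENY
  req#15 t=21s: DENY

Answer: AADDDDDDDAADDDD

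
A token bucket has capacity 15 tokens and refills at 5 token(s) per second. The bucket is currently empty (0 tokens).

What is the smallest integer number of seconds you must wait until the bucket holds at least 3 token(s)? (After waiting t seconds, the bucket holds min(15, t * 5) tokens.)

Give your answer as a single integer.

Answer: 1

Derivation:
Need t * 5 >= 3, so t >= 3/5.
Smallest integer t = ceil(3/5) = 1.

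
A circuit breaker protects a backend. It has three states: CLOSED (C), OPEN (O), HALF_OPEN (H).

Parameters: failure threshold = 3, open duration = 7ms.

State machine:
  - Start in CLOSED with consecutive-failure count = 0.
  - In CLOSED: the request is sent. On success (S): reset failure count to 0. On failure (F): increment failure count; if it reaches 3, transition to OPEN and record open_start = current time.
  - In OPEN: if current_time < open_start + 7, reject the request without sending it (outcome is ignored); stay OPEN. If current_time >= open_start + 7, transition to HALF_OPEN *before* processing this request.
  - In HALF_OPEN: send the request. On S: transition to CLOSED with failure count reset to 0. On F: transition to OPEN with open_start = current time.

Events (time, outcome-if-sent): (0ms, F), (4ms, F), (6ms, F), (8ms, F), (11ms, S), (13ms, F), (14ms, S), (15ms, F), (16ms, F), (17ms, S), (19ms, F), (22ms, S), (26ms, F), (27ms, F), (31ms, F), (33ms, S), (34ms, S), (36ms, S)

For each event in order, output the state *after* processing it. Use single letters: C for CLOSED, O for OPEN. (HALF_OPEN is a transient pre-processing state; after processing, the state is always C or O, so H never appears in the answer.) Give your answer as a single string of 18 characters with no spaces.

Answer: CCOOOOOOOOOCCCOOOO

Derivation:
State after each event:
  event#1 t=0ms outcome=F: state=CLOSED
  event#2 t=4ms outcome=F: state=CLOSED
  event#3 t=6ms outcome=F: state=OPEN
  event#4 t=8ms outcome=F: state=OPEN
  event#5 t=11ms outcome=S: state=OPEN
  event#6 t=13ms outcome=F: state=OPEN
  event#7 t=14ms outcome=S: state=OPEN
  event#8 t=15ms outcome=F: state=OPEN
  event#9 t=16ms outcome=F: state=OPEN
  event#10 t=17ms outcome=S: state=OPEN
  event#11 t=19ms outcome=F: state=OPEN
  event#12 t=22ms outcome=S: state=CLOSED
  event#13 t=26ms outcome=F: state=CLOSED
  event#14 t=27ms outcome=F: state=CLOSED
  event#15 t=31ms outcome=F: state=OPEN
  event#16 t=33ms outcome=S: state=OPEN
  event#17 t=34ms outcome=S: state=OPEN
  event#18 t=36ms outcome=S: state=OPEN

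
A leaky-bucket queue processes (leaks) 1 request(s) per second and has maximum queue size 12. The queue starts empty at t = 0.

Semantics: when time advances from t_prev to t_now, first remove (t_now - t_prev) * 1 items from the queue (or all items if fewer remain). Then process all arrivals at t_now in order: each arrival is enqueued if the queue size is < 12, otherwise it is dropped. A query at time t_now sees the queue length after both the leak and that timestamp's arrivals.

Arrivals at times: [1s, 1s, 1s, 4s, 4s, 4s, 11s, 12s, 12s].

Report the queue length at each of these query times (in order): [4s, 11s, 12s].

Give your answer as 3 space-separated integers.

Answer: 3 1 2

Derivation:
Queue lengths at query times:
  query t=4s: backlog = 3
  query t=11s: backlog = 1
  query t=12s: backlog = 2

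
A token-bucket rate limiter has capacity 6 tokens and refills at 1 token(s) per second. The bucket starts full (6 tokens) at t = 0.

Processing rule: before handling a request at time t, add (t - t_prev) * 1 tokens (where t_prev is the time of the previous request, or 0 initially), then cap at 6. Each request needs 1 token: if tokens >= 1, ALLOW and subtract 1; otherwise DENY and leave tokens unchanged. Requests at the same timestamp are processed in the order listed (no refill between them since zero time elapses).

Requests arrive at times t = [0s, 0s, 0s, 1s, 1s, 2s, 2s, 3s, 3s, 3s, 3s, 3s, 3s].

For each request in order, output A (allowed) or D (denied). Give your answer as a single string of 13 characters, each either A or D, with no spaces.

Answer: AAAAAAAAADDDD

Derivation:
Simulating step by step:
  req#1 t=0s: ALLOW
  req#2 t=0s: ALLOW
  req#3 t=0s: ALLOW
  req#4 t=1s: ALLOW
  req#5 t=1s: ALLOW
  req#6 t=2s: ALLOW
  req#7 t=2s: ALLOW
  req#8 t=3s: ALLOW
  req#9 t=3s: ALLOW
  req#10 t=3s: DENY
  req#11 t=3s: DENY
  req#12 t=3s: DENY
  req#13 t=3s: DENY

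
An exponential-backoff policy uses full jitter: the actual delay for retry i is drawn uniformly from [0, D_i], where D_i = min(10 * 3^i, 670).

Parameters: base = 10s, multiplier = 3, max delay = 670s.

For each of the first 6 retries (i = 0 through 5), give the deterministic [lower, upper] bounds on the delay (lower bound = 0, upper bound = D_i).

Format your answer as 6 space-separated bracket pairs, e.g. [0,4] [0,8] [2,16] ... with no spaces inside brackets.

Answer: [0,10] [0,30] [0,90] [0,270] [0,670] [0,670]

Derivation:
Computing bounds per retry:
  i=0: D_i=min(10*3^0,670)=10, bounds=[0,10]
  i=1: D_i=min(10*3^1,670)=30, bounds=[0,30]
  i=2: D_i=min(10*3^2,670)=90, bounds=[0,90]
  i=3: D_i=min(10*3^3,670)=270, bounds=[0,270]
  i=4: D_i=min(10*3^4,670)=670, bounds=[0,670]
  i=5: D_i=min(10*3^5,670)=670, bounds=[0,670]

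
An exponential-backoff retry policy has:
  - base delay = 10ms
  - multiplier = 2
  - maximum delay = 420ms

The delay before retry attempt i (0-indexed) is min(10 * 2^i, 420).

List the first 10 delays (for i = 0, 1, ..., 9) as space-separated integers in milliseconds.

Computing each delay:
  i=0: min(10*2^0, 420) = 10
  i=1: min(10*2^1, 420) = 20
  i=2: min(10*2^2, 420) = 40
  i=3: min(10*2^3, 420) = 80
  i=4: min(10*2^4, 420) = 160
  i=5: min(10*2^5, 420) = 320
  i=6: min(10*2^6, 420) = 420
  i=7: min(10*2^7, 420) = 420
  i=8: min(10*2^8, 420) = 420
  i=9: min(10*2^9, 420) = 420

Answer: 10 20 40 80 160 320 420 420 420 420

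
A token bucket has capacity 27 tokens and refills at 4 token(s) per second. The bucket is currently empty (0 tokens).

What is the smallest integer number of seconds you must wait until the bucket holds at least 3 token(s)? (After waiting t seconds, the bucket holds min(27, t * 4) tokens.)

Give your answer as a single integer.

Need t * 4 >= 3, so t >= 3/4.
Smallest integer t = ceil(3/4) = 1.

Answer: 1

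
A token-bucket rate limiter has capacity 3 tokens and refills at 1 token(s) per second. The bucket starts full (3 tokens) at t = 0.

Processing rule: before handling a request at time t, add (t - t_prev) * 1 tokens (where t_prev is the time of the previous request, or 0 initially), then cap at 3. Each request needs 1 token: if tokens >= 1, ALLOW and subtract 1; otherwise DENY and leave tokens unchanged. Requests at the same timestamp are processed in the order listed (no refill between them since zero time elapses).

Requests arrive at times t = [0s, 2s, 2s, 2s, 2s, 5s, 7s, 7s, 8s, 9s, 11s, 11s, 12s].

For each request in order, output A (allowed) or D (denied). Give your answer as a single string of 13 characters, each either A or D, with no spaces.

Simulating step by step:
  req#1 t=0s: ALLOW
  req#2 t=2s: ALLOW
  req#3 t=2s: ALLOW
  req#4 t=2s: ALLOW
  req#5 t=2s: DENY
  req#6 t=5s: ALLOW
  req#7 t=7s: ALLOW
  req#8 t=7s: ALLOW
  req#9 t=8s: ALLOW
  req#10 t=9s: ALLOW
  req#11 t=11s: ALLOW
  req#12 t=11s: ALLOW
  req#13 t=12s: ALLOW

Answer: AAAADAAAAAAAA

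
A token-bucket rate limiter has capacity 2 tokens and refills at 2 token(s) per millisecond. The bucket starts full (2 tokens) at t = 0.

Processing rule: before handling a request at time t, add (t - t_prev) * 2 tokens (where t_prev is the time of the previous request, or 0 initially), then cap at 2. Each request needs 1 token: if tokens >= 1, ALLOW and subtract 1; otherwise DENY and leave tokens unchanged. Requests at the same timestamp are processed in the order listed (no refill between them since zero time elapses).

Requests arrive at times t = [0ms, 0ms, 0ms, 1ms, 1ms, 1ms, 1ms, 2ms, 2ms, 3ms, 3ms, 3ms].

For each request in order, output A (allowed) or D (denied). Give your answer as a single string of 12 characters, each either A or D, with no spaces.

Simulating step by step:
  req#1 t=0ms: ALLOW
  req#2 t=0ms: ALLOW
  req#3 t=0ms: DENY
  req#4 t=1ms: ALLOW
  req#5 t=1ms: ALLOW
  req#6 t=1ms: DENY
  req#7 t=1ms: DENY
  req#8 t=2ms: ALLOW
  req#9 t=2ms: ALLOW
  req#10 t=3ms: ALLOW
  req#11 t=3ms: ALLOW
  req#12 t=3ms: DENY

Answer: AADAADDAAAAD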